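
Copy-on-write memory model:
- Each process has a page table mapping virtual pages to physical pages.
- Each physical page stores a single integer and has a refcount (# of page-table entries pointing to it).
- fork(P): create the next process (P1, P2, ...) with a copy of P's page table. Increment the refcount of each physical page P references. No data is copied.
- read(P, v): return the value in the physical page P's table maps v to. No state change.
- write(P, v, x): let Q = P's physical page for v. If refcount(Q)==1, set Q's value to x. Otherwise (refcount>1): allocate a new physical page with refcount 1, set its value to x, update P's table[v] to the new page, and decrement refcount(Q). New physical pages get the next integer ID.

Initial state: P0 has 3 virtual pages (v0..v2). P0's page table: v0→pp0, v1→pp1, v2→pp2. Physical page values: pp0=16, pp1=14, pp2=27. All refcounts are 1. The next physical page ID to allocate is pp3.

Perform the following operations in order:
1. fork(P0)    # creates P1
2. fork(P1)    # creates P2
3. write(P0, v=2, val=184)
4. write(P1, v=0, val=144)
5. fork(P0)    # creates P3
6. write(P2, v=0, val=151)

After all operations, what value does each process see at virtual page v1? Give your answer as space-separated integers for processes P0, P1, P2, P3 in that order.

Answer: 14 14 14 14

Derivation:
Op 1: fork(P0) -> P1. 3 ppages; refcounts: pp0:2 pp1:2 pp2:2
Op 2: fork(P1) -> P2. 3 ppages; refcounts: pp0:3 pp1:3 pp2:3
Op 3: write(P0, v2, 184). refcount(pp2)=3>1 -> COPY to pp3. 4 ppages; refcounts: pp0:3 pp1:3 pp2:2 pp3:1
Op 4: write(P1, v0, 144). refcount(pp0)=3>1 -> COPY to pp4. 5 ppages; refcounts: pp0:2 pp1:3 pp2:2 pp3:1 pp4:1
Op 5: fork(P0) -> P3. 5 ppages; refcounts: pp0:3 pp1:4 pp2:2 pp3:2 pp4:1
Op 6: write(P2, v0, 151). refcount(pp0)=3>1 -> COPY to pp5. 6 ppages; refcounts: pp0:2 pp1:4 pp2:2 pp3:2 pp4:1 pp5:1
P0: v1 -> pp1 = 14
P1: v1 -> pp1 = 14
P2: v1 -> pp1 = 14
P3: v1 -> pp1 = 14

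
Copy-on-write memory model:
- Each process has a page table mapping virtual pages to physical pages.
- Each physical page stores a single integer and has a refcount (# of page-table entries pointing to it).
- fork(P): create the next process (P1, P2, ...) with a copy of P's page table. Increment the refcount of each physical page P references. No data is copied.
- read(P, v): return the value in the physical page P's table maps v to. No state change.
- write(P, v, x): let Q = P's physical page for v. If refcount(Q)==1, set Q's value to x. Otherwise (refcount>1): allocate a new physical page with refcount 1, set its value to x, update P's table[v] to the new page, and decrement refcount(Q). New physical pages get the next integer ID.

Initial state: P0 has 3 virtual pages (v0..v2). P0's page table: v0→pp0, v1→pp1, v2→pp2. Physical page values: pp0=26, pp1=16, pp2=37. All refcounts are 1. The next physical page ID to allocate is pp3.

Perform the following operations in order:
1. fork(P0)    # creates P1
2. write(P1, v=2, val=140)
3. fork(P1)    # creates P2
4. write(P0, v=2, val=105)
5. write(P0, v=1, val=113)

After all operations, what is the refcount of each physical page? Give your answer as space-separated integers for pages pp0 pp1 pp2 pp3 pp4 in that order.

Op 1: fork(P0) -> P1. 3 ppages; refcounts: pp0:2 pp1:2 pp2:2
Op 2: write(P1, v2, 140). refcount(pp2)=2>1 -> COPY to pp3. 4 ppages; refcounts: pp0:2 pp1:2 pp2:1 pp3:1
Op 3: fork(P1) -> P2. 4 ppages; refcounts: pp0:3 pp1:3 pp2:1 pp3:2
Op 4: write(P0, v2, 105). refcount(pp2)=1 -> write in place. 4 ppages; refcounts: pp0:3 pp1:3 pp2:1 pp3:2
Op 5: write(P0, v1, 113). refcount(pp1)=3>1 -> COPY to pp4. 5 ppages; refcounts: pp0:3 pp1:2 pp2:1 pp3:2 pp4:1

Answer: 3 2 1 2 1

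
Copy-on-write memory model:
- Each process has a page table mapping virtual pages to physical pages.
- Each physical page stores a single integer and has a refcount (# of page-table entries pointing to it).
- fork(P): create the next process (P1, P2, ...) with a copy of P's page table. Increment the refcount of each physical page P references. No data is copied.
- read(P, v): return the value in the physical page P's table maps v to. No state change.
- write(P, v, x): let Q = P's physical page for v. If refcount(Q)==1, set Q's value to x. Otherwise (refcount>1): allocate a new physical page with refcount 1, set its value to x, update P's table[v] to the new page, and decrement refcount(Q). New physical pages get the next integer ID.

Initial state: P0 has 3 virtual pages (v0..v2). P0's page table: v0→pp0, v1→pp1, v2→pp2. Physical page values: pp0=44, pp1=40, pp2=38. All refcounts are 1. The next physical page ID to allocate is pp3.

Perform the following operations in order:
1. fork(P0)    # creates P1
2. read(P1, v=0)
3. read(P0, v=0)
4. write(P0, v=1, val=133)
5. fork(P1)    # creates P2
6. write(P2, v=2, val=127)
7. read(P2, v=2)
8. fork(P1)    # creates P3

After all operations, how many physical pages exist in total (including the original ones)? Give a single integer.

Answer: 5

Derivation:
Op 1: fork(P0) -> P1. 3 ppages; refcounts: pp0:2 pp1:2 pp2:2
Op 2: read(P1, v0) -> 44. No state change.
Op 3: read(P0, v0) -> 44. No state change.
Op 4: write(P0, v1, 133). refcount(pp1)=2>1 -> COPY to pp3. 4 ppages; refcounts: pp0:2 pp1:1 pp2:2 pp3:1
Op 5: fork(P1) -> P2. 4 ppages; refcounts: pp0:3 pp1:2 pp2:3 pp3:1
Op 6: write(P2, v2, 127). refcount(pp2)=3>1 -> COPY to pp4. 5 ppages; refcounts: pp0:3 pp1:2 pp2:2 pp3:1 pp4:1
Op 7: read(P2, v2) -> 127. No state change.
Op 8: fork(P1) -> P3. 5 ppages; refcounts: pp0:4 pp1:3 pp2:3 pp3:1 pp4:1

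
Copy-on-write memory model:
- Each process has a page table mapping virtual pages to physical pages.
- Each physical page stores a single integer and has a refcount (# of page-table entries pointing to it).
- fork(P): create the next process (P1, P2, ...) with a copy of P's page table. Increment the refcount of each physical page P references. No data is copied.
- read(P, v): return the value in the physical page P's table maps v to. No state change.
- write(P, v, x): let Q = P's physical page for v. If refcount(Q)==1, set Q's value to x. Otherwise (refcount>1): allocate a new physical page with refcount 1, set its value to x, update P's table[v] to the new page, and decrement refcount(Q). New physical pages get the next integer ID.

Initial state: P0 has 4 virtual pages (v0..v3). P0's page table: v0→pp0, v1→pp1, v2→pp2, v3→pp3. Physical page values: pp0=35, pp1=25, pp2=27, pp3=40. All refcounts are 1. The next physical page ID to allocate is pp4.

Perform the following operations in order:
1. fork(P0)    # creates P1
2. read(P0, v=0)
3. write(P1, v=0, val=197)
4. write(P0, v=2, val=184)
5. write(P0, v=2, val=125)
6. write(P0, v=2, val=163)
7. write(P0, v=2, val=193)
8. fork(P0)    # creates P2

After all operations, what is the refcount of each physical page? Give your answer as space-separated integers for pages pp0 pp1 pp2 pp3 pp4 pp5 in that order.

Answer: 2 3 1 3 1 2

Derivation:
Op 1: fork(P0) -> P1. 4 ppages; refcounts: pp0:2 pp1:2 pp2:2 pp3:2
Op 2: read(P0, v0) -> 35. No state change.
Op 3: write(P1, v0, 197). refcount(pp0)=2>1 -> COPY to pp4. 5 ppages; refcounts: pp0:1 pp1:2 pp2:2 pp3:2 pp4:1
Op 4: write(P0, v2, 184). refcount(pp2)=2>1 -> COPY to pp5. 6 ppages; refcounts: pp0:1 pp1:2 pp2:1 pp3:2 pp4:1 pp5:1
Op 5: write(P0, v2, 125). refcount(pp5)=1 -> write in place. 6 ppages; refcounts: pp0:1 pp1:2 pp2:1 pp3:2 pp4:1 pp5:1
Op 6: write(P0, v2, 163). refcount(pp5)=1 -> write in place. 6 ppages; refcounts: pp0:1 pp1:2 pp2:1 pp3:2 pp4:1 pp5:1
Op 7: write(P0, v2, 193). refcount(pp5)=1 -> write in place. 6 ppages; refcounts: pp0:1 pp1:2 pp2:1 pp3:2 pp4:1 pp5:1
Op 8: fork(P0) -> P2. 6 ppages; refcounts: pp0:2 pp1:3 pp2:1 pp3:3 pp4:1 pp5:2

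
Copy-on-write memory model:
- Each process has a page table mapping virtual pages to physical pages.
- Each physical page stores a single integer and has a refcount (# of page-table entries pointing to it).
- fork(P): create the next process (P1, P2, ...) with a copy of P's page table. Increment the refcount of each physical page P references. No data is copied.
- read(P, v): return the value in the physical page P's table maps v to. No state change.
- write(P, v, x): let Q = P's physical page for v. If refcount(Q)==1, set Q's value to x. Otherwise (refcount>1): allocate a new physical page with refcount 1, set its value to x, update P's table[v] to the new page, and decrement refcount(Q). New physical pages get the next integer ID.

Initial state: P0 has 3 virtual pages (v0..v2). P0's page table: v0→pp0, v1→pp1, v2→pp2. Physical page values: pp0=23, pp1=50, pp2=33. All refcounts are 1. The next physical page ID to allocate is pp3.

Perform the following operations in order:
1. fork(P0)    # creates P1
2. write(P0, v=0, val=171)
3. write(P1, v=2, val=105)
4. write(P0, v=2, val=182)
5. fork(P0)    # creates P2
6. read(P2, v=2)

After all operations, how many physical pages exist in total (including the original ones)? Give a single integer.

Answer: 5

Derivation:
Op 1: fork(P0) -> P1. 3 ppages; refcounts: pp0:2 pp1:2 pp2:2
Op 2: write(P0, v0, 171). refcount(pp0)=2>1 -> COPY to pp3. 4 ppages; refcounts: pp0:1 pp1:2 pp2:2 pp3:1
Op 3: write(P1, v2, 105). refcount(pp2)=2>1 -> COPY to pp4. 5 ppages; refcounts: pp0:1 pp1:2 pp2:1 pp3:1 pp4:1
Op 4: write(P0, v2, 182). refcount(pp2)=1 -> write in place. 5 ppages; refcounts: pp0:1 pp1:2 pp2:1 pp3:1 pp4:1
Op 5: fork(P0) -> P2. 5 ppages; refcounts: pp0:1 pp1:3 pp2:2 pp3:2 pp4:1
Op 6: read(P2, v2) -> 182. No state change.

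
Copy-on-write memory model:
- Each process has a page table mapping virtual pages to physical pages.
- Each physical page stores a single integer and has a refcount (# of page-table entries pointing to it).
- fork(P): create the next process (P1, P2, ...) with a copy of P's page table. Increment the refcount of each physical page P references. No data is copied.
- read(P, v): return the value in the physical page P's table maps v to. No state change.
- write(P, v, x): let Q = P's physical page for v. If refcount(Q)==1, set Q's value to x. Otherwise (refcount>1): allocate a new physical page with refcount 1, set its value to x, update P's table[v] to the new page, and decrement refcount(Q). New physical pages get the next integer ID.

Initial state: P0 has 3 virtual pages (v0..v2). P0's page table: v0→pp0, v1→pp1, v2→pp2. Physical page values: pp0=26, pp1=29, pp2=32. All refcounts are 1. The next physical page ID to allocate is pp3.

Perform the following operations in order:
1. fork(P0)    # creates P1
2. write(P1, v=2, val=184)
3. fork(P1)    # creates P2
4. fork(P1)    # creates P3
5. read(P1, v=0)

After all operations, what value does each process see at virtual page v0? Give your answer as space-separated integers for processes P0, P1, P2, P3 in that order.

Op 1: fork(P0) -> P1. 3 ppages; refcounts: pp0:2 pp1:2 pp2:2
Op 2: write(P1, v2, 184). refcount(pp2)=2>1 -> COPY to pp3. 4 ppages; refcounts: pp0:2 pp1:2 pp2:1 pp3:1
Op 3: fork(P1) -> P2. 4 ppages; refcounts: pp0:3 pp1:3 pp2:1 pp3:2
Op 4: fork(P1) -> P3. 4 ppages; refcounts: pp0:4 pp1:4 pp2:1 pp3:3
Op 5: read(P1, v0) -> 26. No state change.
P0: v0 -> pp0 = 26
P1: v0 -> pp0 = 26
P2: v0 -> pp0 = 26
P3: v0 -> pp0 = 26

Answer: 26 26 26 26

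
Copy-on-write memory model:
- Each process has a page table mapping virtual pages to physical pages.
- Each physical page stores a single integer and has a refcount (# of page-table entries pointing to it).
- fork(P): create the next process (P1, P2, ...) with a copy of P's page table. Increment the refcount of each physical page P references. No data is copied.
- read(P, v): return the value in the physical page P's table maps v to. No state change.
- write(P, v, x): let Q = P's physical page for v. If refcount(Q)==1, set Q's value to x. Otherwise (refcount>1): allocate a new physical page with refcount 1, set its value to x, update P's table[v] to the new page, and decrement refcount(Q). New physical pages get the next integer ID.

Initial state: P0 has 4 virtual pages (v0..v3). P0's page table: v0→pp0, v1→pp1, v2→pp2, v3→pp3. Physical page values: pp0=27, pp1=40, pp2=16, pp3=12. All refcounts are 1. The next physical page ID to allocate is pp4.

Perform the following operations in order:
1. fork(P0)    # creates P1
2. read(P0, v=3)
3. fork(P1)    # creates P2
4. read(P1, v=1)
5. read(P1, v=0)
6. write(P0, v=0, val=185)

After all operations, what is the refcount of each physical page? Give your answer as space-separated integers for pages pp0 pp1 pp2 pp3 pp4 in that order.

Answer: 2 3 3 3 1

Derivation:
Op 1: fork(P0) -> P1. 4 ppages; refcounts: pp0:2 pp1:2 pp2:2 pp3:2
Op 2: read(P0, v3) -> 12. No state change.
Op 3: fork(P1) -> P2. 4 ppages; refcounts: pp0:3 pp1:3 pp2:3 pp3:3
Op 4: read(P1, v1) -> 40. No state change.
Op 5: read(P1, v0) -> 27. No state change.
Op 6: write(P0, v0, 185). refcount(pp0)=3>1 -> COPY to pp4. 5 ppages; refcounts: pp0:2 pp1:3 pp2:3 pp3:3 pp4:1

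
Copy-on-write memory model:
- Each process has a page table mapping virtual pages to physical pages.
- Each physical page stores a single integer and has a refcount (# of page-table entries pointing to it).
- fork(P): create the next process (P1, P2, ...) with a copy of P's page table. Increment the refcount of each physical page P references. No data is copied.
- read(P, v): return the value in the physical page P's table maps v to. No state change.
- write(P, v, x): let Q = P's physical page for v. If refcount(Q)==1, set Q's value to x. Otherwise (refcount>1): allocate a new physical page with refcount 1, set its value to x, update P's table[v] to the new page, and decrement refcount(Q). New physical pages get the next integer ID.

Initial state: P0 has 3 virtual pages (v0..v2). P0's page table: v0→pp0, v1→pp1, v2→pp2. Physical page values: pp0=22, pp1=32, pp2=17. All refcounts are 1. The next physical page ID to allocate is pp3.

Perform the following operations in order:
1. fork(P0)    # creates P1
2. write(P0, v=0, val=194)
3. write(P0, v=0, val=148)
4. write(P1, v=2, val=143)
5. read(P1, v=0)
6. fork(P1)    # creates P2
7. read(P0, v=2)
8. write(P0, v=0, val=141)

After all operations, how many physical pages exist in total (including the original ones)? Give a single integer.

Op 1: fork(P0) -> P1. 3 ppages; refcounts: pp0:2 pp1:2 pp2:2
Op 2: write(P0, v0, 194). refcount(pp0)=2>1 -> COPY to pp3. 4 ppages; refcounts: pp0:1 pp1:2 pp2:2 pp3:1
Op 3: write(P0, v0, 148). refcount(pp3)=1 -> write in place. 4 ppages; refcounts: pp0:1 pp1:2 pp2:2 pp3:1
Op 4: write(P1, v2, 143). refcount(pp2)=2>1 -> COPY to pp4. 5 ppages; refcounts: pp0:1 pp1:2 pp2:1 pp3:1 pp4:1
Op 5: read(P1, v0) -> 22. No state change.
Op 6: fork(P1) -> P2. 5 ppages; refcounts: pp0:2 pp1:3 pp2:1 pp3:1 pp4:2
Op 7: read(P0, v2) -> 17. No state change.
Op 8: write(P0, v0, 141). refcount(pp3)=1 -> write in place. 5 ppages; refcounts: pp0:2 pp1:3 pp2:1 pp3:1 pp4:2

Answer: 5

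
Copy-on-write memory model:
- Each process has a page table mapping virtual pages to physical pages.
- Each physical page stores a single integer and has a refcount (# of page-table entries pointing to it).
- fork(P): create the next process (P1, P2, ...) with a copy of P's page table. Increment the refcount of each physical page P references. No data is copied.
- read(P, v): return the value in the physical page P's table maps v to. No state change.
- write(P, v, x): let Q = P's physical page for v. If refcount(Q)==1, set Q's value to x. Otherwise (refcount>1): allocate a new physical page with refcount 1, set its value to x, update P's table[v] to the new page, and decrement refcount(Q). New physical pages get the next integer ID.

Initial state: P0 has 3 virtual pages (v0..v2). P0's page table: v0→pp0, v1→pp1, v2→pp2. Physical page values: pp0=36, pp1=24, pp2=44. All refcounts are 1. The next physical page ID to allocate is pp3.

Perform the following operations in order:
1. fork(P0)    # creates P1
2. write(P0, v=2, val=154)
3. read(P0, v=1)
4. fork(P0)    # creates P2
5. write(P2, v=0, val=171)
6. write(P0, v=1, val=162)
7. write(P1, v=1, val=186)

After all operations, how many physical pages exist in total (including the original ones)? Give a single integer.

Answer: 7

Derivation:
Op 1: fork(P0) -> P1. 3 ppages; refcounts: pp0:2 pp1:2 pp2:2
Op 2: write(P0, v2, 154). refcount(pp2)=2>1 -> COPY to pp3. 4 ppages; refcounts: pp0:2 pp1:2 pp2:1 pp3:1
Op 3: read(P0, v1) -> 24. No state change.
Op 4: fork(P0) -> P2. 4 ppages; refcounts: pp0:3 pp1:3 pp2:1 pp3:2
Op 5: write(P2, v0, 171). refcount(pp0)=3>1 -> COPY to pp4. 5 ppages; refcounts: pp0:2 pp1:3 pp2:1 pp3:2 pp4:1
Op 6: write(P0, v1, 162). refcount(pp1)=3>1 -> COPY to pp5. 6 ppages; refcounts: pp0:2 pp1:2 pp2:1 pp3:2 pp4:1 pp5:1
Op 7: write(P1, v1, 186). refcount(pp1)=2>1 -> COPY to pp6. 7 ppages; refcounts: pp0:2 pp1:1 pp2:1 pp3:2 pp4:1 pp5:1 pp6:1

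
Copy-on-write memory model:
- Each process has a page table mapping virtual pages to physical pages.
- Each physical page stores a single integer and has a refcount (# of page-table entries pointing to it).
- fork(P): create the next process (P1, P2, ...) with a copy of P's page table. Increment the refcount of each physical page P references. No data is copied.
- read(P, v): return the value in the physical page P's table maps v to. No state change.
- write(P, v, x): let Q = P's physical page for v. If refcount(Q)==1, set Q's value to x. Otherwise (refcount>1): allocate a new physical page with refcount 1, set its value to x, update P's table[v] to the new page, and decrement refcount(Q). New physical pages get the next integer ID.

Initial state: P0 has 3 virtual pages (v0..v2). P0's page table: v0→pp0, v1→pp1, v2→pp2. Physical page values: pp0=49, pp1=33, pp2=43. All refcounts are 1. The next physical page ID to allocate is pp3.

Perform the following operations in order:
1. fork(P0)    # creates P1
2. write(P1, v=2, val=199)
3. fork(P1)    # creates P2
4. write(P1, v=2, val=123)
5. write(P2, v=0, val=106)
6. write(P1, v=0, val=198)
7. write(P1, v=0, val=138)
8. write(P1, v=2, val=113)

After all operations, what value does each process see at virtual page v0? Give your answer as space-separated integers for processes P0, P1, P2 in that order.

Answer: 49 138 106

Derivation:
Op 1: fork(P0) -> P1. 3 ppages; refcounts: pp0:2 pp1:2 pp2:2
Op 2: write(P1, v2, 199). refcount(pp2)=2>1 -> COPY to pp3. 4 ppages; refcounts: pp0:2 pp1:2 pp2:1 pp3:1
Op 3: fork(P1) -> P2. 4 ppages; refcounts: pp0:3 pp1:3 pp2:1 pp3:2
Op 4: write(P1, v2, 123). refcount(pp3)=2>1 -> COPY to pp4. 5 ppages; refcounts: pp0:3 pp1:3 pp2:1 pp3:1 pp4:1
Op 5: write(P2, v0, 106). refcount(pp0)=3>1 -> COPY to pp5. 6 ppages; refcounts: pp0:2 pp1:3 pp2:1 pp3:1 pp4:1 pp5:1
Op 6: write(P1, v0, 198). refcount(pp0)=2>1 -> COPY to pp6. 7 ppages; refcounts: pp0:1 pp1:3 pp2:1 pp3:1 pp4:1 pp5:1 pp6:1
Op 7: write(P1, v0, 138). refcount(pp6)=1 -> write in place. 7 ppages; refcounts: pp0:1 pp1:3 pp2:1 pp3:1 pp4:1 pp5:1 pp6:1
Op 8: write(P1, v2, 113). refcount(pp4)=1 -> write in place. 7 ppages; refcounts: pp0:1 pp1:3 pp2:1 pp3:1 pp4:1 pp5:1 pp6:1
P0: v0 -> pp0 = 49
P1: v0 -> pp6 = 138
P2: v0 -> pp5 = 106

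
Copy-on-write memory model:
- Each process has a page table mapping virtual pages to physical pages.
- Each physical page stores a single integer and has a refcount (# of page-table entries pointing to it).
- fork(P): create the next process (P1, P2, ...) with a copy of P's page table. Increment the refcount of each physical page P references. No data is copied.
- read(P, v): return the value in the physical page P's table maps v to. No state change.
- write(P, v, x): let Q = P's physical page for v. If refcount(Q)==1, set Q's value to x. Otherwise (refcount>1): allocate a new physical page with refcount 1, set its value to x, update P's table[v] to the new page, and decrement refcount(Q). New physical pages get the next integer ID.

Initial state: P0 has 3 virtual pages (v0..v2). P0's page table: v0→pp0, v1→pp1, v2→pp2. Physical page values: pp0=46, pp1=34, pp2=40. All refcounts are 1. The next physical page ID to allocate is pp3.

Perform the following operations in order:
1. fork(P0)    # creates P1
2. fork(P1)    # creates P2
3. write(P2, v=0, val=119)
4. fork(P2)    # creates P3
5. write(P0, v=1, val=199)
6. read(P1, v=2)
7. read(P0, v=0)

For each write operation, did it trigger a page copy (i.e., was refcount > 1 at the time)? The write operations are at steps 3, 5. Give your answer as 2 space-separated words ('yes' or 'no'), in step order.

Op 1: fork(P0) -> P1. 3 ppages; refcounts: pp0:2 pp1:2 pp2:2
Op 2: fork(P1) -> P2. 3 ppages; refcounts: pp0:3 pp1:3 pp2:3
Op 3: write(P2, v0, 119). refcount(pp0)=3>1 -> COPY to pp3. 4 ppages; refcounts: pp0:2 pp1:3 pp2:3 pp3:1
Op 4: fork(P2) -> P3. 4 ppages; refcounts: pp0:2 pp1:4 pp2:4 pp3:2
Op 5: write(P0, v1, 199). refcount(pp1)=4>1 -> COPY to pp4. 5 ppages; refcounts: pp0:2 pp1:3 pp2:4 pp3:2 pp4:1
Op 6: read(P1, v2) -> 40. No state change.
Op 7: read(P0, v0) -> 46. No state change.

yes yes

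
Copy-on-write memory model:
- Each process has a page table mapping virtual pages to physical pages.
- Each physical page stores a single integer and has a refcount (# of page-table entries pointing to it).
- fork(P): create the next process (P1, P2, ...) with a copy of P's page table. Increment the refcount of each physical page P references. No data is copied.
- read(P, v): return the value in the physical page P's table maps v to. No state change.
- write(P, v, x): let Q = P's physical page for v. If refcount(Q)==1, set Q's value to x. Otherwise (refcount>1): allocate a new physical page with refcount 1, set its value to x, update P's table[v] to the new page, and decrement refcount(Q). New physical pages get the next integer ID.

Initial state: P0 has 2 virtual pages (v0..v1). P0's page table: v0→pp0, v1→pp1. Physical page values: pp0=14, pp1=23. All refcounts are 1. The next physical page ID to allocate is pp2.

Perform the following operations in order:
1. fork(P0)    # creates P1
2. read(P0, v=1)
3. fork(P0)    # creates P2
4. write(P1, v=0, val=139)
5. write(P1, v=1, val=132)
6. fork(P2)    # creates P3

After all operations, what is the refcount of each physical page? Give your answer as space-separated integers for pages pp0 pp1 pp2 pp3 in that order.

Op 1: fork(P0) -> P1. 2 ppages; refcounts: pp0:2 pp1:2
Op 2: read(P0, v1) -> 23. No state change.
Op 3: fork(P0) -> P2. 2 ppages; refcounts: pp0:3 pp1:3
Op 4: write(P1, v0, 139). refcount(pp0)=3>1 -> COPY to pp2. 3 ppages; refcounts: pp0:2 pp1:3 pp2:1
Op 5: write(P1, v1, 132). refcount(pp1)=3>1 -> COPY to pp3. 4 ppages; refcounts: pp0:2 pp1:2 pp2:1 pp3:1
Op 6: fork(P2) -> P3. 4 ppages; refcounts: pp0:3 pp1:3 pp2:1 pp3:1

Answer: 3 3 1 1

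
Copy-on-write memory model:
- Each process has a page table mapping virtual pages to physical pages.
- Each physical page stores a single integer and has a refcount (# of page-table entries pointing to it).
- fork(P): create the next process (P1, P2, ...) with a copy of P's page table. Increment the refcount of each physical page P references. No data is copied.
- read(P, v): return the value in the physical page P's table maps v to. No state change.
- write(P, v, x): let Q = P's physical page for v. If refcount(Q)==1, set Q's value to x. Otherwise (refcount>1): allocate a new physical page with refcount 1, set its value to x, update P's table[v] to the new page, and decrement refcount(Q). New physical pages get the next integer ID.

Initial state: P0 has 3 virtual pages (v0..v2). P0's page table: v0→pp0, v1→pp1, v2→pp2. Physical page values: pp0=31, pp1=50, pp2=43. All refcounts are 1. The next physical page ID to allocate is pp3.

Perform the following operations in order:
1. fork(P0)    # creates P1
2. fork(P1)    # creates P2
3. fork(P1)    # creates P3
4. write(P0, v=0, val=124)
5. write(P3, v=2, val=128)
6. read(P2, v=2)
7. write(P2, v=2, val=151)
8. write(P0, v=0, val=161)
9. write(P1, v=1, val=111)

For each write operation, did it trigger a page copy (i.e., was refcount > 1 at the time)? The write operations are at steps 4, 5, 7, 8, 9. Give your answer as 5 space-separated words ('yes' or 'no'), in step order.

Op 1: fork(P0) -> P1. 3 ppages; refcounts: pp0:2 pp1:2 pp2:2
Op 2: fork(P1) -> P2. 3 ppages; refcounts: pp0:3 pp1:3 pp2:3
Op 3: fork(P1) -> P3. 3 ppages; refcounts: pp0:4 pp1:4 pp2:4
Op 4: write(P0, v0, 124). refcount(pp0)=4>1 -> COPY to pp3. 4 ppages; refcounts: pp0:3 pp1:4 pp2:4 pp3:1
Op 5: write(P3, v2, 128). refcount(pp2)=4>1 -> COPY to pp4. 5 ppages; refcounts: pp0:3 pp1:4 pp2:3 pp3:1 pp4:1
Op 6: read(P2, v2) -> 43. No state change.
Op 7: write(P2, v2, 151). refcount(pp2)=3>1 -> COPY to pp5. 6 ppages; refcounts: pp0:3 pp1:4 pp2:2 pp3:1 pp4:1 pp5:1
Op 8: write(P0, v0, 161). refcount(pp3)=1 -> write in place. 6 ppages; refcounts: pp0:3 pp1:4 pp2:2 pp3:1 pp4:1 pp5:1
Op 9: write(P1, v1, 111). refcount(pp1)=4>1 -> COPY to pp6. 7 ppages; refcounts: pp0:3 pp1:3 pp2:2 pp3:1 pp4:1 pp5:1 pp6:1

yes yes yes no yes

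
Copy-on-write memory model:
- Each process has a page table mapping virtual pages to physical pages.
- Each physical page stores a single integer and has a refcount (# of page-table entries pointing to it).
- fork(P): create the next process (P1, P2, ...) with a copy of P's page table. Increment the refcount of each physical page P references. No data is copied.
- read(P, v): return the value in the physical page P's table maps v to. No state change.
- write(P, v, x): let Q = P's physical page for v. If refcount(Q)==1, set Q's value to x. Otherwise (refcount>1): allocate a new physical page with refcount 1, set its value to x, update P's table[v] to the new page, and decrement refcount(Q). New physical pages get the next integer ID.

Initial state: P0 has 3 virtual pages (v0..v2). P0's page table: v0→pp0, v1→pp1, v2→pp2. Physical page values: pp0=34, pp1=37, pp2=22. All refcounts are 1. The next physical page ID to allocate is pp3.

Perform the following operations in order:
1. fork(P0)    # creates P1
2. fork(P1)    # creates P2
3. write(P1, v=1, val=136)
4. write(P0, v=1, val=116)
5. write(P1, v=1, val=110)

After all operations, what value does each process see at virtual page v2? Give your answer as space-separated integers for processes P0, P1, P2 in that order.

Answer: 22 22 22

Derivation:
Op 1: fork(P0) -> P1. 3 ppages; refcounts: pp0:2 pp1:2 pp2:2
Op 2: fork(P1) -> P2. 3 ppages; refcounts: pp0:3 pp1:3 pp2:3
Op 3: write(P1, v1, 136). refcount(pp1)=3>1 -> COPY to pp3. 4 ppages; refcounts: pp0:3 pp1:2 pp2:3 pp3:1
Op 4: write(P0, v1, 116). refcount(pp1)=2>1 -> COPY to pp4. 5 ppages; refcounts: pp0:3 pp1:1 pp2:3 pp3:1 pp4:1
Op 5: write(P1, v1, 110). refcount(pp3)=1 -> write in place. 5 ppages; refcounts: pp0:3 pp1:1 pp2:3 pp3:1 pp4:1
P0: v2 -> pp2 = 22
P1: v2 -> pp2 = 22
P2: v2 -> pp2 = 22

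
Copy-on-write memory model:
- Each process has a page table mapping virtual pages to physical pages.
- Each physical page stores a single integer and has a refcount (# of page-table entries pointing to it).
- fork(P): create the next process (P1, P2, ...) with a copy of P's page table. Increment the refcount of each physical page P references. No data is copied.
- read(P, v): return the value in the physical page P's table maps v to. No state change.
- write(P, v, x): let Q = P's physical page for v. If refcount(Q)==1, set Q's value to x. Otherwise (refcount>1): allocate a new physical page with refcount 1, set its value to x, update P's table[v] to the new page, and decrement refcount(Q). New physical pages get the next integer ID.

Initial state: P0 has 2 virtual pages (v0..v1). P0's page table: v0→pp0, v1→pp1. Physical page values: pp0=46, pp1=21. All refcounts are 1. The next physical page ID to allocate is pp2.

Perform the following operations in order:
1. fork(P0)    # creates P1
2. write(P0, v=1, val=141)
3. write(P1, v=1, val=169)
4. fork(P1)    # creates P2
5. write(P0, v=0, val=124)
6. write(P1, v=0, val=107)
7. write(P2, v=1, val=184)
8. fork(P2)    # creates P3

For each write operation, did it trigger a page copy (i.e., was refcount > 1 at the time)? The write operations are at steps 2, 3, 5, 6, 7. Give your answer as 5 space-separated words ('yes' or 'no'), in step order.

Op 1: fork(P0) -> P1. 2 ppages; refcounts: pp0:2 pp1:2
Op 2: write(P0, v1, 141). refcount(pp1)=2>1 -> COPY to pp2. 3 ppages; refcounts: pp0:2 pp1:1 pp2:1
Op 3: write(P1, v1, 169). refcount(pp1)=1 -> write in place. 3 ppages; refcounts: pp0:2 pp1:1 pp2:1
Op 4: fork(P1) -> P2. 3 ppages; refcounts: pp0:3 pp1:2 pp2:1
Op 5: write(P0, v0, 124). refcount(pp0)=3>1 -> COPY to pp3. 4 ppages; refcounts: pp0:2 pp1:2 pp2:1 pp3:1
Op 6: write(P1, v0, 107). refcount(pp0)=2>1 -> COPY to pp4. 5 ppages; refcounts: pp0:1 pp1:2 pp2:1 pp3:1 pp4:1
Op 7: write(P2, v1, 184). refcount(pp1)=2>1 -> COPY to pp5. 6 ppages; refcounts: pp0:1 pp1:1 pp2:1 pp3:1 pp4:1 pp5:1
Op 8: fork(P2) -> P3. 6 ppages; refcounts: pp0:2 pp1:1 pp2:1 pp3:1 pp4:1 pp5:2

yes no yes yes yes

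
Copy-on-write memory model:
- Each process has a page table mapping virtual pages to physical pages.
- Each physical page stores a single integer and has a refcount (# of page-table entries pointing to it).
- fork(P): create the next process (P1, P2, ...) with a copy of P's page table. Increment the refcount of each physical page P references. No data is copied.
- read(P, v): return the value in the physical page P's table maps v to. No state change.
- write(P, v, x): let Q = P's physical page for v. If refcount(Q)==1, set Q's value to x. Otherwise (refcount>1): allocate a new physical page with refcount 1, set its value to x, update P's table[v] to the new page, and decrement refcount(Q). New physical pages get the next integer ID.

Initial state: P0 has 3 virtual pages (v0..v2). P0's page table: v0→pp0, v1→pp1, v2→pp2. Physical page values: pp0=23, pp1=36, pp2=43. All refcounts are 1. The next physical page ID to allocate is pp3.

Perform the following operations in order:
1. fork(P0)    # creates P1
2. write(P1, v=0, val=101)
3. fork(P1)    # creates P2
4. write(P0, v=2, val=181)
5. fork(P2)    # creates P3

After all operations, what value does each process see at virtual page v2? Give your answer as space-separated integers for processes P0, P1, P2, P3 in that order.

Op 1: fork(P0) -> P1. 3 ppages; refcounts: pp0:2 pp1:2 pp2:2
Op 2: write(P1, v0, 101). refcount(pp0)=2>1 -> COPY to pp3. 4 ppages; refcounts: pp0:1 pp1:2 pp2:2 pp3:1
Op 3: fork(P1) -> P2. 4 ppages; refcounts: pp0:1 pp1:3 pp2:3 pp3:2
Op 4: write(P0, v2, 181). refcount(pp2)=3>1 -> COPY to pp4. 5 ppages; refcounts: pp0:1 pp1:3 pp2:2 pp3:2 pp4:1
Op 5: fork(P2) -> P3. 5 ppages; refcounts: pp0:1 pp1:4 pp2:3 pp3:3 pp4:1
P0: v2 -> pp4 = 181
P1: v2 -> pp2 = 43
P2: v2 -> pp2 = 43
P3: v2 -> pp2 = 43

Answer: 181 43 43 43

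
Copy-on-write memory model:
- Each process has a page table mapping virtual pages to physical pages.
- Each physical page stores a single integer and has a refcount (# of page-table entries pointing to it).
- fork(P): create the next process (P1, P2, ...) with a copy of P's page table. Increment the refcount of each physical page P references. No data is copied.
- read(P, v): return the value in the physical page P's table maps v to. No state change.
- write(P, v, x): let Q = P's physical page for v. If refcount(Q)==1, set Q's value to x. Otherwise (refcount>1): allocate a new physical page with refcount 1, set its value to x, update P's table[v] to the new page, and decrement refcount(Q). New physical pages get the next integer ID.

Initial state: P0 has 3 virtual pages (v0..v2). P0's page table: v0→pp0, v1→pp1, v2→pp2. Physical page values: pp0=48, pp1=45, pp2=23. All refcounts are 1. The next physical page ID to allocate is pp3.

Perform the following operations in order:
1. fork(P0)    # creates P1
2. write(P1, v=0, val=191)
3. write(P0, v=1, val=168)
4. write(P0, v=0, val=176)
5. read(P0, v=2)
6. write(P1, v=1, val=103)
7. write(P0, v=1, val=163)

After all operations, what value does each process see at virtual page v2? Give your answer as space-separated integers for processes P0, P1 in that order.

Op 1: fork(P0) -> P1. 3 ppages; refcounts: pp0:2 pp1:2 pp2:2
Op 2: write(P1, v0, 191). refcount(pp0)=2>1 -> COPY to pp3. 4 ppages; refcounts: pp0:1 pp1:2 pp2:2 pp3:1
Op 3: write(P0, v1, 168). refcount(pp1)=2>1 -> COPY to pp4. 5 ppages; refcounts: pp0:1 pp1:1 pp2:2 pp3:1 pp4:1
Op 4: write(P0, v0, 176). refcount(pp0)=1 -> write in place. 5 ppages; refcounts: pp0:1 pp1:1 pp2:2 pp3:1 pp4:1
Op 5: read(P0, v2) -> 23. No state change.
Op 6: write(P1, v1, 103). refcount(pp1)=1 -> write in place. 5 ppages; refcounts: pp0:1 pp1:1 pp2:2 pp3:1 pp4:1
Op 7: write(P0, v1, 163). refcount(pp4)=1 -> write in place. 5 ppages; refcounts: pp0:1 pp1:1 pp2:2 pp3:1 pp4:1
P0: v2 -> pp2 = 23
P1: v2 -> pp2 = 23

Answer: 23 23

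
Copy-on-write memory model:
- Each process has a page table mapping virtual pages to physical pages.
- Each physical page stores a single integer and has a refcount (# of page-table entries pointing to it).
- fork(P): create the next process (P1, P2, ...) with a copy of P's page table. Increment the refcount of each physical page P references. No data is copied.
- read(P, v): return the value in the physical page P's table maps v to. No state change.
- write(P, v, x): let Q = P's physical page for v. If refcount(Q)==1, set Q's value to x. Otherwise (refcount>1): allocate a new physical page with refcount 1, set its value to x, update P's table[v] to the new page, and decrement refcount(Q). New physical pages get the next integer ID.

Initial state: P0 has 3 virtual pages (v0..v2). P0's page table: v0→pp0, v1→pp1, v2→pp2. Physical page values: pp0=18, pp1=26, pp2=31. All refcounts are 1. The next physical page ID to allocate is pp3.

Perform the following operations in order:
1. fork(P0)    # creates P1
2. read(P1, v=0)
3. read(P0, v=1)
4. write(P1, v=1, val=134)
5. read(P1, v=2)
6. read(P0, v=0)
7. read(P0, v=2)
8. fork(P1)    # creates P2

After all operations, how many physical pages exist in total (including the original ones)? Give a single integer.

Answer: 4

Derivation:
Op 1: fork(P0) -> P1. 3 ppages; refcounts: pp0:2 pp1:2 pp2:2
Op 2: read(P1, v0) -> 18. No state change.
Op 3: read(P0, v1) -> 26. No state change.
Op 4: write(P1, v1, 134). refcount(pp1)=2>1 -> COPY to pp3. 4 ppages; refcounts: pp0:2 pp1:1 pp2:2 pp3:1
Op 5: read(P1, v2) -> 31. No state change.
Op 6: read(P0, v0) -> 18. No state change.
Op 7: read(P0, v2) -> 31. No state change.
Op 8: fork(P1) -> P2. 4 ppages; refcounts: pp0:3 pp1:1 pp2:3 pp3:2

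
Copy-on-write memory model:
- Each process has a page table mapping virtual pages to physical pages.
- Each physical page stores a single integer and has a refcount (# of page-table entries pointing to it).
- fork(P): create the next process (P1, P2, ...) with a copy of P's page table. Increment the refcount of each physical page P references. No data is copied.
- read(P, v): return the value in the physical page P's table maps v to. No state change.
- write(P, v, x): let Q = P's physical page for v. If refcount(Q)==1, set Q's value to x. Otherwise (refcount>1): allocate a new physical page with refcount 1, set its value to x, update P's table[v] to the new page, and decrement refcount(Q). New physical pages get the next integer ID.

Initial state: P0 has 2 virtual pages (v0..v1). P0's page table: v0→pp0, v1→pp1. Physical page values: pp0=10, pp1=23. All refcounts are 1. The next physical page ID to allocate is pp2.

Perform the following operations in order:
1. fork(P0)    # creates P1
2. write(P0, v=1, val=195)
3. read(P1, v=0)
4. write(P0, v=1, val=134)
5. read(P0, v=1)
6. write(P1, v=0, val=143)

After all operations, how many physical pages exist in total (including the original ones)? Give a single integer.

Op 1: fork(P0) -> P1. 2 ppages; refcounts: pp0:2 pp1:2
Op 2: write(P0, v1, 195). refcount(pp1)=2>1 -> COPY to pp2. 3 ppages; refcounts: pp0:2 pp1:1 pp2:1
Op 3: read(P1, v0) -> 10. No state change.
Op 4: write(P0, v1, 134). refcount(pp2)=1 -> write in place. 3 ppages; refcounts: pp0:2 pp1:1 pp2:1
Op 5: read(P0, v1) -> 134. No state change.
Op 6: write(P1, v0, 143). refcount(pp0)=2>1 -> COPY to pp3. 4 ppages; refcounts: pp0:1 pp1:1 pp2:1 pp3:1

Answer: 4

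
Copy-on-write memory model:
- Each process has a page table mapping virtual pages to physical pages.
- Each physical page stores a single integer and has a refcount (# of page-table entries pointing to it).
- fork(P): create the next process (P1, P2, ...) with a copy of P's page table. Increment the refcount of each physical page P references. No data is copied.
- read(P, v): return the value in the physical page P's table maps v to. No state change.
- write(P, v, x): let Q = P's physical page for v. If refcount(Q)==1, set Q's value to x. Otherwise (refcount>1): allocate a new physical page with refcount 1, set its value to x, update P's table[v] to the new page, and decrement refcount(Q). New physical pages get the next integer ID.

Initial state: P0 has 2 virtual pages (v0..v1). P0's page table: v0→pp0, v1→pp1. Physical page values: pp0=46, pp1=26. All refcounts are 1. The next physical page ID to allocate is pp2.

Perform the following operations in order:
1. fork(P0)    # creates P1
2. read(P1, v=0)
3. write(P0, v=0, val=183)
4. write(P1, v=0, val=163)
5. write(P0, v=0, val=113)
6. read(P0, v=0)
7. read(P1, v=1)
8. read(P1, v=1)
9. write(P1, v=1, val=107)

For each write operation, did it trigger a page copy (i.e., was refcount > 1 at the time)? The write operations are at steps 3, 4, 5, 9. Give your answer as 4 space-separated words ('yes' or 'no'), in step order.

Op 1: fork(P0) -> P1. 2 ppages; refcounts: pp0:2 pp1:2
Op 2: read(P1, v0) -> 46. No state change.
Op 3: write(P0, v0, 183). refcount(pp0)=2>1 -> COPY to pp2. 3 ppages; refcounts: pp0:1 pp1:2 pp2:1
Op 4: write(P1, v0, 163). refcount(pp0)=1 -> write in place. 3 ppages; refcounts: pp0:1 pp1:2 pp2:1
Op 5: write(P0, v0, 113). refcount(pp2)=1 -> write in place. 3 ppages; refcounts: pp0:1 pp1:2 pp2:1
Op 6: read(P0, v0) -> 113. No state change.
Op 7: read(P1, v1) -> 26. No state change.
Op 8: read(P1, v1) -> 26. No state change.
Op 9: write(P1, v1, 107). refcount(pp1)=2>1 -> COPY to pp3. 4 ppages; refcounts: pp0:1 pp1:1 pp2:1 pp3:1

yes no no yes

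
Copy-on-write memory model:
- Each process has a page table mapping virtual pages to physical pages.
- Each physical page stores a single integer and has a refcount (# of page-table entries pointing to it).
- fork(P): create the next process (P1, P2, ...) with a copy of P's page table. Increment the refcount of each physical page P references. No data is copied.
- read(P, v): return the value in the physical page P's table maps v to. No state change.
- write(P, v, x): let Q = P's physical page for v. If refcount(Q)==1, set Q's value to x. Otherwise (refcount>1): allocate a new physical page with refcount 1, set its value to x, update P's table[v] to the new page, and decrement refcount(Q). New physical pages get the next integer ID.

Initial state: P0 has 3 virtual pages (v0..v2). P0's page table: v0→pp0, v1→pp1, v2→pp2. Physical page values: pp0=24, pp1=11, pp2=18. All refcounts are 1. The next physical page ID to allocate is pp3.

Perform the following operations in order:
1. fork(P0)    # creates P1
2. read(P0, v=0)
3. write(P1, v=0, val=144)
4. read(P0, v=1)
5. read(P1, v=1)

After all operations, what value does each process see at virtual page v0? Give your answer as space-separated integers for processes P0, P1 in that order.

Answer: 24 144

Derivation:
Op 1: fork(P0) -> P1. 3 ppages; refcounts: pp0:2 pp1:2 pp2:2
Op 2: read(P0, v0) -> 24. No state change.
Op 3: write(P1, v0, 144). refcount(pp0)=2>1 -> COPY to pp3. 4 ppages; refcounts: pp0:1 pp1:2 pp2:2 pp3:1
Op 4: read(P0, v1) -> 11. No state change.
Op 5: read(P1, v1) -> 11. No state change.
P0: v0 -> pp0 = 24
P1: v0 -> pp3 = 144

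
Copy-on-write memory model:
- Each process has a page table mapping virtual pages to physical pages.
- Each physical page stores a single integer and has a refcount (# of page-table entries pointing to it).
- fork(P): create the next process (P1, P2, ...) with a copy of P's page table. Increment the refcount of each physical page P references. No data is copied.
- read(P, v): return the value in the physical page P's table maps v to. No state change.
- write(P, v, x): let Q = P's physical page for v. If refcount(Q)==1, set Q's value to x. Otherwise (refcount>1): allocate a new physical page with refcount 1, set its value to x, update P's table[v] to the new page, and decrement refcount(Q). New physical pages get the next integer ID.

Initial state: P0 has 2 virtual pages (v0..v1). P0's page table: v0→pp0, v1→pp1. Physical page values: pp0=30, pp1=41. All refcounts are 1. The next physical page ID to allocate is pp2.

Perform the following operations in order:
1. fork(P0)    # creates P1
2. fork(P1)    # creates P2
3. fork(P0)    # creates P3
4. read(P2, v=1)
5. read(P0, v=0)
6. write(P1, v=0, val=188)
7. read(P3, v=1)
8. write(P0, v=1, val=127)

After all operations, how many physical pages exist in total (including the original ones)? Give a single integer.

Op 1: fork(P0) -> P1. 2 ppages; refcounts: pp0:2 pp1:2
Op 2: fork(P1) -> P2. 2 ppages; refcounts: pp0:3 pp1:3
Op 3: fork(P0) -> P3. 2 ppages; refcounts: pp0:4 pp1:4
Op 4: read(P2, v1) -> 41. No state change.
Op 5: read(P0, v0) -> 30. No state change.
Op 6: write(P1, v0, 188). refcount(pp0)=4>1 -> COPY to pp2. 3 ppages; refcounts: pp0:3 pp1:4 pp2:1
Op 7: read(P3, v1) -> 41. No state change.
Op 8: write(P0, v1, 127). refcount(pp1)=4>1 -> COPY to pp3. 4 ppages; refcounts: pp0:3 pp1:3 pp2:1 pp3:1

Answer: 4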